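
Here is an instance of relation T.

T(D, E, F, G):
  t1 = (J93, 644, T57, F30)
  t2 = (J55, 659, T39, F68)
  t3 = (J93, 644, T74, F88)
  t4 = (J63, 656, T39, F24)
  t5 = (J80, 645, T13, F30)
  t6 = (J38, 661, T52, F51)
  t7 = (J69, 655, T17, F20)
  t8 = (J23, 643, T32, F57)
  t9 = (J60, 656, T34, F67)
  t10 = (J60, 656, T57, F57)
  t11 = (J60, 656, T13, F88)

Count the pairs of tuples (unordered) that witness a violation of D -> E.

D=J93: all 2 rows agree on E — 0 pairs.
D=J60: all 3 rows agree on E — 0 pairs.

0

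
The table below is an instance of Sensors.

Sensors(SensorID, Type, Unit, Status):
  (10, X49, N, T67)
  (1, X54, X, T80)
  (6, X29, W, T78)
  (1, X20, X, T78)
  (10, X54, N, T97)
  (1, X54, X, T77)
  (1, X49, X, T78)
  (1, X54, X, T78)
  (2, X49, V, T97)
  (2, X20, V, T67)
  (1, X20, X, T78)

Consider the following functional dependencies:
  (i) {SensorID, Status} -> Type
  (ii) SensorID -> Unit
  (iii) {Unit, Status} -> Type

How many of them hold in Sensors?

(i) {SensorID, Status} -> Type: (SensorID=1, Status=T78): 4 rows → Type takes values {X20, X49, X54} — violation — fails.
(ii) SensorID -> Unit: every LHS value maps to a single RHS value — holds.
(iii) {Unit, Status} -> Type: (Unit=X, Status=T78): 4 rows → Type takes values {X20, X49, X54} — violation — fails.
1 of the 3 dependencies holds.

1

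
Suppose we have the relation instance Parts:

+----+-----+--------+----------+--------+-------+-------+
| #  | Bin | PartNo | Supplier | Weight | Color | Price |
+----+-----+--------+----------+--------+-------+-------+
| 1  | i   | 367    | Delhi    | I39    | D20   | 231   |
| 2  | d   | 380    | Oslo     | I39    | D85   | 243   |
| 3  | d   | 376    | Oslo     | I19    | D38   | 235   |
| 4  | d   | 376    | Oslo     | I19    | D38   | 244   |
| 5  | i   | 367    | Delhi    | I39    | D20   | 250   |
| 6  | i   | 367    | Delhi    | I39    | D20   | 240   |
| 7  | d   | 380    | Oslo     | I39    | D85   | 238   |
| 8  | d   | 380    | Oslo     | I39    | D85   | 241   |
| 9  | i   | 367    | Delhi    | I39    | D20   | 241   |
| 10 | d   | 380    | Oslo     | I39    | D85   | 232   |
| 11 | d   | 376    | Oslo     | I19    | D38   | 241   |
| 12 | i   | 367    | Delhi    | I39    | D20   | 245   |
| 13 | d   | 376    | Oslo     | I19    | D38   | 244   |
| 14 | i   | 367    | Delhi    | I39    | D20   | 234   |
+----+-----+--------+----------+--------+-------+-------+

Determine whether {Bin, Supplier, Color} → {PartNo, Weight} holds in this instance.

Yes

(Bin=i, Supplier=Delhi, Color=D20): rows 1, 5, 6, 9, 12, 14 → {PartNo,Weight} = (367, I39), (367, I39), (367, I39), (367, I39), (367, I39), (367, I39) ✓
(Bin=d, Supplier=Oslo, Color=D85): rows 2, 7, 8, 10 → {PartNo,Weight} = (380, I39), (380, I39), (380, I39), (380, I39) ✓
(Bin=d, Supplier=Oslo, Color=D38): rows 3, 4, 11, 13 → {PartNo,Weight} = (376, I19), (376, I19), (376, I19), (376, I19) ✓
Every {Bin, Supplier, Color} value is associated with a single {PartNo, Weight} value, so {Bin, Supplier, Color} → {PartNo, Weight} holds.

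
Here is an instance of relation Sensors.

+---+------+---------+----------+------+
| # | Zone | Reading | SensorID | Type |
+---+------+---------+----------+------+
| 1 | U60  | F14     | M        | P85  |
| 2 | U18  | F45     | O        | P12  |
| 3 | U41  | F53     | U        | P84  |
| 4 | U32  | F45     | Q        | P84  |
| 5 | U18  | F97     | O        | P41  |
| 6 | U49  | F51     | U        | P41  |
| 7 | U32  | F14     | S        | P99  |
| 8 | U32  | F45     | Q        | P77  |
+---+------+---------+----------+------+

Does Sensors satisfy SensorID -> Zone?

SensorID=M: row 1 → Zone = U60 ✓
SensorID=O: rows 2, 5 → Zone = U18, U18 ✓
SensorID=U: rows 3, 6 → Zone takes values {U41, U49} — violation
SensorID=Q: rows 4, 8 → Zone = U32, U32 ✓
SensorID=S: row 7 → Zone = U32 ✓
Two rows agree on SensorID but differ on Zone, so SensorID -> Zone does not hold.

No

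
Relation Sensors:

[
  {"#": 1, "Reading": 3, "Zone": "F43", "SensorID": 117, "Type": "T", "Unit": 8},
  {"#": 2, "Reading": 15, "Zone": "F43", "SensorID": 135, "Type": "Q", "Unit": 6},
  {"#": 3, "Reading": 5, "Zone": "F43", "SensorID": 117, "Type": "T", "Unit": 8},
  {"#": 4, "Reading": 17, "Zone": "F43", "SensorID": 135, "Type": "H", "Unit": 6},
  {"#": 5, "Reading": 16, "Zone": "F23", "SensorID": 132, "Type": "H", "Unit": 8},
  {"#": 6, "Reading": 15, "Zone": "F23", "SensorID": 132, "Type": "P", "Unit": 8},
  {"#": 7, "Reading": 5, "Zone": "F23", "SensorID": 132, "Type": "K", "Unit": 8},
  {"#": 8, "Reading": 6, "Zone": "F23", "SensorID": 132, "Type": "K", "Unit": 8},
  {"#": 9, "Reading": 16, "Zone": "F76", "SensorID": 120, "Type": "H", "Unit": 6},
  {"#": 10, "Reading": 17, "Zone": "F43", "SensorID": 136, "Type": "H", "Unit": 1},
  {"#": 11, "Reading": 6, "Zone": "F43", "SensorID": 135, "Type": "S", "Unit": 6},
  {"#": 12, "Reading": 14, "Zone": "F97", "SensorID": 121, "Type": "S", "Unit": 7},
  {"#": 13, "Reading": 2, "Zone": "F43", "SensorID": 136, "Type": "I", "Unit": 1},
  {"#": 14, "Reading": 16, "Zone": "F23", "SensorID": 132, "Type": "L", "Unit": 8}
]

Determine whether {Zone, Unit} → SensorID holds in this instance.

Yes

(Zone=F43, Unit=8): rows 1, 3 → SensorID = 117, 117 ✓
(Zone=F43, Unit=6): rows 2, 4, 11 → SensorID = 135, 135, 135 ✓
(Zone=F23, Unit=8): rows 5, 6, 7, 8, 14 → SensorID = 132, 132, 132, 132, 132 ✓
(Zone=F76, Unit=6): row 9 → SensorID = 120 ✓
(Zone=F43, Unit=1): rows 10, 13 → SensorID = 136, 136 ✓
(Zone=F97, Unit=7): row 12 → SensorID = 121 ✓
Every {Zone, Unit} value is associated with a single SensorID value, so {Zone, Unit} → SensorID holds.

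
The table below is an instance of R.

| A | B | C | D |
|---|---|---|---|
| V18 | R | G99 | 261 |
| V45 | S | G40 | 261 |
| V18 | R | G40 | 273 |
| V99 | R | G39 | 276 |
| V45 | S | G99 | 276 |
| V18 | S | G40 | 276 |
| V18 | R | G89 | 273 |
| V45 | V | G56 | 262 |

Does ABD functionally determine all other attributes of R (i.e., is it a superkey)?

Two distinct rows share (A=V18, B=R, D=273), so ABD does not determine every attribute — not a superkey.

No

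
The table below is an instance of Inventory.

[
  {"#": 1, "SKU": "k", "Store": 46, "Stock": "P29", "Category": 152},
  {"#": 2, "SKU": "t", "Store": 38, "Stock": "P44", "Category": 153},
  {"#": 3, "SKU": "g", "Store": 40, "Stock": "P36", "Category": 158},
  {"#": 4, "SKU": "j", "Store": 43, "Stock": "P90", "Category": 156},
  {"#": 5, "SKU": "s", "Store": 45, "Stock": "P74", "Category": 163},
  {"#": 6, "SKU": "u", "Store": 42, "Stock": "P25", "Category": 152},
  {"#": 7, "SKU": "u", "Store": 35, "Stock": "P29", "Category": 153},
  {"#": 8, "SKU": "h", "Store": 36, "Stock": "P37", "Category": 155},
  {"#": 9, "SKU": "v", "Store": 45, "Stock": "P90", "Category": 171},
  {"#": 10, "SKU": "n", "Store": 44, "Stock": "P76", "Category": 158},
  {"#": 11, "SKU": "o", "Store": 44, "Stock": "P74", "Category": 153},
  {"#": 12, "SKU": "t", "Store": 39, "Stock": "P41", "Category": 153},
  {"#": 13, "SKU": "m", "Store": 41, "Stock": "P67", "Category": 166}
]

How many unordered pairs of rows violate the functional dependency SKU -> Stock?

SKU=t: violating pairs (2,12) — 1 pair.
SKU=u: violating pairs (6,7) — 1 pair.

2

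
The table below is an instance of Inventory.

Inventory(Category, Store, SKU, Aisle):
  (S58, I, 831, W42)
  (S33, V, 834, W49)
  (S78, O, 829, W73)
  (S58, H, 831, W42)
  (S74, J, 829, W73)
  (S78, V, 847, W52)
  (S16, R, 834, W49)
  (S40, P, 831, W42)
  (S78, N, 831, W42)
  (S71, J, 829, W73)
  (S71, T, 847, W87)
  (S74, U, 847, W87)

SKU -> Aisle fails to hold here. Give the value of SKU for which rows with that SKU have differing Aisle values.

SKU=831: 4 rows → Aisle = W42, W42, W42, W42 ✓
SKU=834: 2 rows → Aisle = W49, W49 ✓
SKU=829: 3 rows → Aisle = W73, W73, W73 ✓
SKU=847: 3 rows → Aisle takes values {W52, W87} — violation
The only SKU value with inconsistent Aisle is SKU=847.

847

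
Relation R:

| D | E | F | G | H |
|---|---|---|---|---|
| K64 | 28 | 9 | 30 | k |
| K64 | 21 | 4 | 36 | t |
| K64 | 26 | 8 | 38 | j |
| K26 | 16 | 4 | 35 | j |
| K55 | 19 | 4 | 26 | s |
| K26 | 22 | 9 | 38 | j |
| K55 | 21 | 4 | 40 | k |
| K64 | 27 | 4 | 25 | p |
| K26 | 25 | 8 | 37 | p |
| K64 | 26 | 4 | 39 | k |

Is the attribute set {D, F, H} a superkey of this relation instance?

All 10 rows have distinct {D, F, H} values, so {D, F, H} → (all attributes) holds and {D, F, H} is a superkey.

Yes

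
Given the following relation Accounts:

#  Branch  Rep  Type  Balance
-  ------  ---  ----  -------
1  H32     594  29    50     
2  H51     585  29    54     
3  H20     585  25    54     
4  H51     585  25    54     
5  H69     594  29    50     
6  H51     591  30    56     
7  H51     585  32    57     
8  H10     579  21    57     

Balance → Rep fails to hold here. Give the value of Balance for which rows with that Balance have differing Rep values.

57

Balance=50: rows 1, 5 → Rep = 594, 594 ✓
Balance=54: rows 2, 3, 4 → Rep = 585, 585, 585 ✓
Balance=56: row 6 → Rep = 591 ✓
Balance=57: rows 7, 8 → Rep takes values {585, 579} — violation
The only Balance value with inconsistent Rep is Balance=57.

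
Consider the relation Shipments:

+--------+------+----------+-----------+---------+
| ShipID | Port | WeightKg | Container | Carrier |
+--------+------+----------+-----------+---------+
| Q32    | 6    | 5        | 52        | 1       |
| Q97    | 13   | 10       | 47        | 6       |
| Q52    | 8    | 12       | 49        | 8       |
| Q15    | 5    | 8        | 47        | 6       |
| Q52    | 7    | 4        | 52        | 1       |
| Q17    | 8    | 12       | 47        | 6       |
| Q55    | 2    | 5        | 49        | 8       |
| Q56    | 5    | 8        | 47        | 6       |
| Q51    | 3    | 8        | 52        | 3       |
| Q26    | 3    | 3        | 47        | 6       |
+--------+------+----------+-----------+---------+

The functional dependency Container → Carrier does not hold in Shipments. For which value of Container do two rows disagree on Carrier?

52

Container=52: 3 rows → Carrier takes values {1, 3} — violation
Container=47: 5 rows → Carrier = 6, 6, 6, 6, 6 ✓
Container=49: 2 rows → Carrier = 8, 8 ✓
The only Container value with inconsistent Carrier is Container=52.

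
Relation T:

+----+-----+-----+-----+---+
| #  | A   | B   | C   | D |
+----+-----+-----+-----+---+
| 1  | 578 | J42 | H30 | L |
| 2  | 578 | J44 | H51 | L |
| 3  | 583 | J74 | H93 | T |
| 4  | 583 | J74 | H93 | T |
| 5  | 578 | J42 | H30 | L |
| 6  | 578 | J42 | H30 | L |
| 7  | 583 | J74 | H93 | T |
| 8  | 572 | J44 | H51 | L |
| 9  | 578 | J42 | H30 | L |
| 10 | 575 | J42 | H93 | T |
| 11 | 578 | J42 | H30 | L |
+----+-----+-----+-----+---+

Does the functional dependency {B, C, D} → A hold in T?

No

(B=J42, C=H30, D=L): rows 1, 5, 6, 9, 11 → A = 578, 578, 578, 578, 578 ✓
(B=J44, C=H51, D=L): rows 2, 8 → A takes values {578, 572} — violation
(B=J74, C=H93, D=T): rows 3, 4, 7 → A = 583, 583, 583 ✓
(B=J42, C=H93, D=T): row 10 → A = 575 ✓
Two rows agree on {B, C, D} but differ on A, so {B, C, D} → A does not hold.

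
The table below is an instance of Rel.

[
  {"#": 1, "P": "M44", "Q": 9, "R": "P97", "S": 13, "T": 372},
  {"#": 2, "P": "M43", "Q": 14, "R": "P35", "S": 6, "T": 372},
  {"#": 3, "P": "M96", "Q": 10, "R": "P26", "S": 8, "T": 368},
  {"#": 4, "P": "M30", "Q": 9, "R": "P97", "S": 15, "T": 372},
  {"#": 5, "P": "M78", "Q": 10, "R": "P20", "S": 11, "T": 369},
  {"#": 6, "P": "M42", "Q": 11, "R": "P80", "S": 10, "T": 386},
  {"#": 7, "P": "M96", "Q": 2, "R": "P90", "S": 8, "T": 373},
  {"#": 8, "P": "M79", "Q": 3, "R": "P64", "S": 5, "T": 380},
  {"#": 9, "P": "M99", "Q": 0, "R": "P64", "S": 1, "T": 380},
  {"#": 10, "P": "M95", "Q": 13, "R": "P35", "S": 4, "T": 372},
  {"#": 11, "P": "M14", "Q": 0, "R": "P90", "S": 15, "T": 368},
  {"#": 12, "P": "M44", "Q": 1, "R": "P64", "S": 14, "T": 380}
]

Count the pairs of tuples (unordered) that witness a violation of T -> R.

5

T=372: violating pairs (1,2), (1,10), (2,4), (4,10) — 4 pairs.
T=368: violating pairs (3,11) — 1 pair.
T=380: all 3 rows agree on R — 0 pairs.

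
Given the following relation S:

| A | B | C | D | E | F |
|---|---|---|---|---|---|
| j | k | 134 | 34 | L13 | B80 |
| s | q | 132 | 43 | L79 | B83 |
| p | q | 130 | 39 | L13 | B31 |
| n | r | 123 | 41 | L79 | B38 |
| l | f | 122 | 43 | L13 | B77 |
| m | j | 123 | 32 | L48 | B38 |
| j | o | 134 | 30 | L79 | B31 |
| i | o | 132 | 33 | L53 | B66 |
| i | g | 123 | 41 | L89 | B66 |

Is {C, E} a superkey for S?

All 9 rows have distinct {C, E} values, so {C, E} → (all attributes) holds and {C, E} is a superkey.

Yes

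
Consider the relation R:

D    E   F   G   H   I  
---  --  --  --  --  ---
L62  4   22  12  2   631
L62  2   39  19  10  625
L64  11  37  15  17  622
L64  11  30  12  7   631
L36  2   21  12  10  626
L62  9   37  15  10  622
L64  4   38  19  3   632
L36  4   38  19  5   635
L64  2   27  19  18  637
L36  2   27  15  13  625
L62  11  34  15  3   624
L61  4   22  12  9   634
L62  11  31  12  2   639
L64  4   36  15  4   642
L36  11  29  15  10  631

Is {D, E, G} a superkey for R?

All 15 rows have distinct {D, E, G} values, so {D, E, G} → (all attributes) holds and {D, E, G} is a superkey.

Yes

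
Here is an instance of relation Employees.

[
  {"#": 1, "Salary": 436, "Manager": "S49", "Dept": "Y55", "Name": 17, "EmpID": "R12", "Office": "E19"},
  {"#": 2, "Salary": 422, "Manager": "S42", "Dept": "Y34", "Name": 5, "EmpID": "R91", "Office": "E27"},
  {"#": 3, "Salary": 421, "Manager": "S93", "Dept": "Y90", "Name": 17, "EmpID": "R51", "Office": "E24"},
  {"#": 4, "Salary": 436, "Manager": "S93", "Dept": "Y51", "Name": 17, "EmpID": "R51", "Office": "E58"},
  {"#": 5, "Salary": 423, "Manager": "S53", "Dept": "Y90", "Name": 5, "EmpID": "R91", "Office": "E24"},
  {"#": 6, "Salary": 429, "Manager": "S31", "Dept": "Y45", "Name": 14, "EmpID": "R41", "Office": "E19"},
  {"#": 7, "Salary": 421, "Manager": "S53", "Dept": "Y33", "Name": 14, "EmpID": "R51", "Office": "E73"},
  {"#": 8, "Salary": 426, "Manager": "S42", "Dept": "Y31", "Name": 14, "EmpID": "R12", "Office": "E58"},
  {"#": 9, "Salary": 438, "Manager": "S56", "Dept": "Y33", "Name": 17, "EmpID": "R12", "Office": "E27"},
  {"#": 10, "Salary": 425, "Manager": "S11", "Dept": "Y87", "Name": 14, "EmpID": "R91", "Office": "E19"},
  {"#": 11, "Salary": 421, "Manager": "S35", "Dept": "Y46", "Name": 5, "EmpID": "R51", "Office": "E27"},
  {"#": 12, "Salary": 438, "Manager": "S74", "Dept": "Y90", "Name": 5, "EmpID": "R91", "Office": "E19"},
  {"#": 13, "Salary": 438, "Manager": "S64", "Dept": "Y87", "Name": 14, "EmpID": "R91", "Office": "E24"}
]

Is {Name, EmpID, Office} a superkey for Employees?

All 13 rows have distinct {Name, EmpID, Office} values, so {Name, EmpID, Office} → (all attributes) holds and {Name, EmpID, Office} is a superkey.

Yes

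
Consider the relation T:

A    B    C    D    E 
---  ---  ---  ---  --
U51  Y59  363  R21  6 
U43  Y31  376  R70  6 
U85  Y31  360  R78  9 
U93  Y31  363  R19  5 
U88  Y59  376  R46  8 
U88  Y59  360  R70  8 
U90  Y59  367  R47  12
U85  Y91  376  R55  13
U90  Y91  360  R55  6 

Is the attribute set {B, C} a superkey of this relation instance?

Yes

All 9 rows have distinct {B, C} values, so {B, C} → (all attributes) holds and {B, C} is a superkey.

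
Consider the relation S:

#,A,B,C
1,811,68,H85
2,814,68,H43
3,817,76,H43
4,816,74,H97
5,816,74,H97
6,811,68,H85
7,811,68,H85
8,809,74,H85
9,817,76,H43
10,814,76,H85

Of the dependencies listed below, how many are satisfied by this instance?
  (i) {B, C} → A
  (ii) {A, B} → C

2

(i) {B, C} → A: every LHS value maps to a single RHS value — holds.
(ii) {A, B} → C: every LHS value maps to a single RHS value — holds.
2 of the 2 dependencies hold.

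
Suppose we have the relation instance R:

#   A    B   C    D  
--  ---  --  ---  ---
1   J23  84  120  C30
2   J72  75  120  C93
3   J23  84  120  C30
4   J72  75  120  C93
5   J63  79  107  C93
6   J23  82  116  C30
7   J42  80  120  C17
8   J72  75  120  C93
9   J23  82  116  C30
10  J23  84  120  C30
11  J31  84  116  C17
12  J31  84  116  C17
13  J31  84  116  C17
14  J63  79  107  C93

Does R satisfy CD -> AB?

Yes

(C=120, D=C30): rows 1, 3, 10 → {A,B} = (J23, 84), (J23, 84), (J23, 84) ✓
(C=120, D=C93): rows 2, 4, 8 → {A,B} = (J72, 75), (J72, 75), (J72, 75) ✓
(C=107, D=C93): rows 5, 14 → {A,B} = (J63, 79), (J63, 79) ✓
(C=116, D=C30): rows 6, 9 → {A,B} = (J23, 82), (J23, 82) ✓
(C=120, D=C17): row 7 → {A,B} = (J42, 80) ✓
(C=116, D=C17): rows 11, 12, 13 → {A,B} = (J31, 84), (J31, 84), (J31, 84) ✓
Every CD value is associated with a single AB value, so CD -> AB holds.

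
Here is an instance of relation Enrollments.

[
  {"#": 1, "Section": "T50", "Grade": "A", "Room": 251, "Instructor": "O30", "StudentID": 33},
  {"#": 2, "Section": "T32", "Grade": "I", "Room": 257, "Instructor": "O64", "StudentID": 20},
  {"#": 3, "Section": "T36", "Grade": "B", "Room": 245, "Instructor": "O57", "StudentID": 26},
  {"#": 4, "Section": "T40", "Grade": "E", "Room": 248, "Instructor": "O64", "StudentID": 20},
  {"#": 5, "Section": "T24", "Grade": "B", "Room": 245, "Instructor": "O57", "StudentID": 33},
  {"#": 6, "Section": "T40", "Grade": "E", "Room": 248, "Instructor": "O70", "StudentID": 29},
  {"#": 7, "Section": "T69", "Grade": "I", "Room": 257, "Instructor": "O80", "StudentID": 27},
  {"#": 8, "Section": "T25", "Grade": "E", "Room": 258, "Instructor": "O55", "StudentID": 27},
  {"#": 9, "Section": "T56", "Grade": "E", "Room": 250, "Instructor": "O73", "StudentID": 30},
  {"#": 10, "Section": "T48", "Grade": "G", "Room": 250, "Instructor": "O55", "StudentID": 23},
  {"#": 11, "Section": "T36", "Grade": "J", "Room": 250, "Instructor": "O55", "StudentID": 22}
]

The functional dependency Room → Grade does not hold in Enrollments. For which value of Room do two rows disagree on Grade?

250

Room=251: row 1 → Grade = A ✓
Room=257: rows 2, 7 → Grade = I, I ✓
Room=245: rows 3, 5 → Grade = B, B ✓
Room=248: rows 4, 6 → Grade = E, E ✓
Room=258: row 8 → Grade = E ✓
Room=250: rows 9, 10, 11 → Grade takes values {E, G, J} — violation
The only Room value with inconsistent Grade is Room=250.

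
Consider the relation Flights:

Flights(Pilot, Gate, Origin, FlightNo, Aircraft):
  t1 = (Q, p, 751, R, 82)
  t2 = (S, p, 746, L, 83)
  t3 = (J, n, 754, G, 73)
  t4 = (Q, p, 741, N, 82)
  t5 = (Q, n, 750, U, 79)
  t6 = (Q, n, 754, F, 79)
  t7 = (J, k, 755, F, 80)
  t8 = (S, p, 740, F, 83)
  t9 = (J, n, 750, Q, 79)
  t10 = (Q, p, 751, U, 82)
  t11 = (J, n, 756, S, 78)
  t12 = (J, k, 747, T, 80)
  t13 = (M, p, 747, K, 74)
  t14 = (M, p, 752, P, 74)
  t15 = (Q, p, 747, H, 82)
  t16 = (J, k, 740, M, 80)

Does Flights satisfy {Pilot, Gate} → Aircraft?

(Pilot=Q, Gate=p): rows 1, 4, 10, 15 → Aircraft = 82, 82, 82, 82 ✓
(Pilot=S, Gate=p): rows 2, 8 → Aircraft = 83, 83 ✓
(Pilot=J, Gate=n): rows 3, 9, 11 → Aircraft takes values {73, 79, 78} — violation
(Pilot=Q, Gate=n): rows 5, 6 → Aircraft = 79, 79 ✓
(Pilot=J, Gate=k): rows 7, 12, 16 → Aircraft = 80, 80, 80 ✓
(Pilot=M, Gate=p): rows 13, 14 → Aircraft = 74, 74 ✓
Two rows agree on {Pilot, Gate} but differ on Aircraft, so {Pilot, Gate} → Aircraft does not hold.

No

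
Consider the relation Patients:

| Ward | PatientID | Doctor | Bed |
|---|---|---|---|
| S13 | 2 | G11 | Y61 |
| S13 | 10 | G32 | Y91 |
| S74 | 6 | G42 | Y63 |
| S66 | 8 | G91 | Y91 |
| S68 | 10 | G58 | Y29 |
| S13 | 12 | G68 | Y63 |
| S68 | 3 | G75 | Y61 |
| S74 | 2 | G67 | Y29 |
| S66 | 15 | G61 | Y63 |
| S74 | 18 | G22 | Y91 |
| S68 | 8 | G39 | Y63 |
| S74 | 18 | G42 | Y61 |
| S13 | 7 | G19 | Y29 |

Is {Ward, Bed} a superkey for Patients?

Yes

All 13 rows have distinct {Ward, Bed} values, so {Ward, Bed} → (all attributes) holds and {Ward, Bed} is a superkey.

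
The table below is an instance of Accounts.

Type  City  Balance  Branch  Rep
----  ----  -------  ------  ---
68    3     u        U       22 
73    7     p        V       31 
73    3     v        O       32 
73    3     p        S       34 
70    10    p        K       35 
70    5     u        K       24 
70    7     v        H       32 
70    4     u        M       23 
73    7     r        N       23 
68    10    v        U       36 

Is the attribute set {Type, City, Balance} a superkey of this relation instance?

Yes

All 10 rows have distinct {Type, City, Balance} values, so {Type, City, Balance} → (all attributes) holds and {Type, City, Balance} is a superkey.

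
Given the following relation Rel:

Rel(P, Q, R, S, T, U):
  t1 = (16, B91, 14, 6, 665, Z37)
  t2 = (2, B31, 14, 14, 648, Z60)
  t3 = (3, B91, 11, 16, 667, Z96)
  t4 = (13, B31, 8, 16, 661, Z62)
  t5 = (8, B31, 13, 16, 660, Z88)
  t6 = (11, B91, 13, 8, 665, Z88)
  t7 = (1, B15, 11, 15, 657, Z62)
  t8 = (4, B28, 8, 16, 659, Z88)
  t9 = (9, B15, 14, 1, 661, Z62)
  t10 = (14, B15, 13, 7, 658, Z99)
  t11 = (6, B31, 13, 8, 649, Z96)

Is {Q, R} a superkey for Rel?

No

Rows 5 and 11 have the same {Q, R} value (Q=B31, R=13) but are distinct tuples, so {Q, R} does not determine every attribute — not a superkey.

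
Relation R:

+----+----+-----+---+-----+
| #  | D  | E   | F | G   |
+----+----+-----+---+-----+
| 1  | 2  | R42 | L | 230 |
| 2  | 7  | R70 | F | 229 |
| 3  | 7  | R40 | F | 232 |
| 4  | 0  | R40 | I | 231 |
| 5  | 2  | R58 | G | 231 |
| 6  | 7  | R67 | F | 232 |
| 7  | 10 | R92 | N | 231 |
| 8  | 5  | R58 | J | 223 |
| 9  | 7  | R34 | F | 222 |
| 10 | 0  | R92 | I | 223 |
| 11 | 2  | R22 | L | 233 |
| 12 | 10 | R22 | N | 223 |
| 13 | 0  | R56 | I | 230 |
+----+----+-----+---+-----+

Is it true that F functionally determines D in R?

F=L: rows 1, 11 → D = 2, 2 ✓
F=F: rows 2, 3, 6, 9 → D = 7, 7, 7, 7 ✓
F=I: rows 4, 10, 13 → D = 0, 0, 0 ✓
F=G: row 5 → D = 2 ✓
F=N: rows 7, 12 → D = 10, 10 ✓
F=J: row 8 → D = 5 ✓
Every F value is associated with a single D value, so F -> D holds.

Yes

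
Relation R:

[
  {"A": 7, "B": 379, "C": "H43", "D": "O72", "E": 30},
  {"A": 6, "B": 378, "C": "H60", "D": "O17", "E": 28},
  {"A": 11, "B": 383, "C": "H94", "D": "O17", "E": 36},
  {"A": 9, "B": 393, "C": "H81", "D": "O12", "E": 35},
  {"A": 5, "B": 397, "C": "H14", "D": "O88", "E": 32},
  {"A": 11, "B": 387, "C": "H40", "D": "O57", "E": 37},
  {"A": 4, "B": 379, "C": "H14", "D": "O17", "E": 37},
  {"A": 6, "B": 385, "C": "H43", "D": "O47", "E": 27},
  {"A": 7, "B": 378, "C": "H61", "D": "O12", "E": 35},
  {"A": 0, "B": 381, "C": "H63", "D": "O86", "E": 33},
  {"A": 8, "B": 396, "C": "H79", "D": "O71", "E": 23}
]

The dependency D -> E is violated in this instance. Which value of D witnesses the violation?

O17

D=O72: 1 row → E = 30 ✓
D=O17: 3 rows → E takes values {28, 36, 37} — violation
D=O12: 2 rows → E = 35, 35 ✓
D=O88: 1 row → E = 32 ✓
D=O57: 1 row → E = 37 ✓
D=O47: 1 row → E = 27 ✓
D=O86: 1 row → E = 33 ✓
D=O71: 1 row → E = 23 ✓
The only D value with inconsistent E is D=O17.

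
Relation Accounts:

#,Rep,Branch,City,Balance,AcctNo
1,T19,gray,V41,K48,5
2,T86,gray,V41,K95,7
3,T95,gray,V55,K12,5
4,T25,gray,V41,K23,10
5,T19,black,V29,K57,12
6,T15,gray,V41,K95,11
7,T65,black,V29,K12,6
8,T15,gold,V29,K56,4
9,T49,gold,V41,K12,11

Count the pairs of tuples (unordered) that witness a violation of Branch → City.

5

Branch=gray: violating pairs (1,3), (2,3), (3,4), (3,6) — 4 pairs.
Branch=black: all 2 rows agree on City — 0 pairs.
Branch=gold: violating pairs (8,9) — 1 pair.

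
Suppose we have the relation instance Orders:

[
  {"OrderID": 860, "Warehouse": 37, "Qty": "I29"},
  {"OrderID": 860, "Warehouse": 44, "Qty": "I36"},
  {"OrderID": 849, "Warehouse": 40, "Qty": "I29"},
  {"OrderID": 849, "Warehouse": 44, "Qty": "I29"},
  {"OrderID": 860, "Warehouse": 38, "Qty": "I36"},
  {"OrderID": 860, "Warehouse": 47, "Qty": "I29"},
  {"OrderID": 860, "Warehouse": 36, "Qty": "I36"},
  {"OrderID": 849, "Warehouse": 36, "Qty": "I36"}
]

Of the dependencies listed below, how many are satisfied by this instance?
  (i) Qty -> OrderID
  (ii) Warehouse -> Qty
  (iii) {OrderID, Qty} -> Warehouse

(i) Qty -> OrderID: Qty=I29: 4 rows → OrderID takes values {860, 849} — violation; Qty=I36: 4 rows → OrderID takes values {860, 849} — violation — fails.
(ii) Warehouse -> Qty: Warehouse=44: 2 rows → Qty takes values {I36, I29} — violation — fails.
(iii) {OrderID, Qty} -> Warehouse: (OrderID=860, Qty=I29): 2 rows → Warehouse takes values {37, 47} — violation; (OrderID=860, Qty=I36): 3 rows → Warehouse takes values {44, 38, 36} — violation; (OrderID=849, Qty=I29): 2 rows → Warehouse takes values {40, 44} — violation — fails.
None of the 3 dependencies hold.

0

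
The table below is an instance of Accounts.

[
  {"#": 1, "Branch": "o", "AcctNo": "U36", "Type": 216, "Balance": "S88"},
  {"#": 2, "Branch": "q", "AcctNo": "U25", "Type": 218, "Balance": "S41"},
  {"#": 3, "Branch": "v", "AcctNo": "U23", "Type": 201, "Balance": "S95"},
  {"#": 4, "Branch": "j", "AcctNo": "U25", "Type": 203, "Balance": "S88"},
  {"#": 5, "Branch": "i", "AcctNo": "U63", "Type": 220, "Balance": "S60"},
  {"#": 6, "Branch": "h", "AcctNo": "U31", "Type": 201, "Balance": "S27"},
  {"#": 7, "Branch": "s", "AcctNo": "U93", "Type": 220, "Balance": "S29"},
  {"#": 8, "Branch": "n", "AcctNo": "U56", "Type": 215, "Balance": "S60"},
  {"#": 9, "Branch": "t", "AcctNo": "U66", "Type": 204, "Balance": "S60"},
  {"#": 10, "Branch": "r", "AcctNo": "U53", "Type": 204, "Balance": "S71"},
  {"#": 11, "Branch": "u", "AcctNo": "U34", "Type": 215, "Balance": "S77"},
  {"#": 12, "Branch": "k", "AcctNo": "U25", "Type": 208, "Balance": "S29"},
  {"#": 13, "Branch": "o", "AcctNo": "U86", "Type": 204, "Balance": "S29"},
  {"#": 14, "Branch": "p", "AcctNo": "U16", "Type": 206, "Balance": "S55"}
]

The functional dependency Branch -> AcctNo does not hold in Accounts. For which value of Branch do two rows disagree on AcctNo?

Branch=o: rows 1, 13 → AcctNo takes values {U36, U86} — violation
Branch=q: row 2 → AcctNo = U25 ✓
Branch=v: row 3 → AcctNo = U23 ✓
Branch=j: row 4 → AcctNo = U25 ✓
Branch=i: row 5 → AcctNo = U63 ✓
Branch=h: row 6 → AcctNo = U31 ✓
Branch=s: row 7 → AcctNo = U93 ✓
Branch=n: row 8 → AcctNo = U56 ✓
Branch=t: row 9 → AcctNo = U66 ✓
Branch=r: row 10 → AcctNo = U53 ✓
Branch=u: row 11 → AcctNo = U34 ✓
Branch=k: row 12 → AcctNo = U25 ✓
Branch=p: row 14 → AcctNo = U16 ✓
The only Branch value with inconsistent AcctNo is Branch=o.

o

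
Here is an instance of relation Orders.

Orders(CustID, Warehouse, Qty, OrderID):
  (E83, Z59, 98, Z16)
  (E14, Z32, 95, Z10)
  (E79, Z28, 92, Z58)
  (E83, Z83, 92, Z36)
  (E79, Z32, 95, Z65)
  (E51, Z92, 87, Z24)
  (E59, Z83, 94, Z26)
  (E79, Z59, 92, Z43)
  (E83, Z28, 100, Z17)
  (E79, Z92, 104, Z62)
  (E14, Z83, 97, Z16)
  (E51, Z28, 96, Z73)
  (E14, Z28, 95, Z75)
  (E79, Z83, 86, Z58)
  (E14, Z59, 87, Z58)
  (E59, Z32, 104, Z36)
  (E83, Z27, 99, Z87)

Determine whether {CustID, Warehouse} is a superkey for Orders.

Yes

All 17 rows have distinct {CustID, Warehouse} values, so {CustID, Warehouse} → (all attributes) holds and {CustID, Warehouse} is a superkey.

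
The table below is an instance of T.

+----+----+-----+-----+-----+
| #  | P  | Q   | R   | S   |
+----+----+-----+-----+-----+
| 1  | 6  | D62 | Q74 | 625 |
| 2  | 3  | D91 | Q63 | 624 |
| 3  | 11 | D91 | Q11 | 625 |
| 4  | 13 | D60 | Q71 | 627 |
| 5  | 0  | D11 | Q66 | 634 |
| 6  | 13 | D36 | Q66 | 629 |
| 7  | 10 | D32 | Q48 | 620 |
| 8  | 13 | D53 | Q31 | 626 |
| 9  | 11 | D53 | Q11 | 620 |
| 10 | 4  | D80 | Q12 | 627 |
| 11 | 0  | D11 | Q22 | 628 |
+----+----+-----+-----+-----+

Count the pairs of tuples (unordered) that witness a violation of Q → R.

Q=D91: violating pairs (2,3) — 1 pair.
Q=D11: violating pairs (5,11) — 1 pair.
Q=D53: violating pairs (8,9) — 1 pair.

3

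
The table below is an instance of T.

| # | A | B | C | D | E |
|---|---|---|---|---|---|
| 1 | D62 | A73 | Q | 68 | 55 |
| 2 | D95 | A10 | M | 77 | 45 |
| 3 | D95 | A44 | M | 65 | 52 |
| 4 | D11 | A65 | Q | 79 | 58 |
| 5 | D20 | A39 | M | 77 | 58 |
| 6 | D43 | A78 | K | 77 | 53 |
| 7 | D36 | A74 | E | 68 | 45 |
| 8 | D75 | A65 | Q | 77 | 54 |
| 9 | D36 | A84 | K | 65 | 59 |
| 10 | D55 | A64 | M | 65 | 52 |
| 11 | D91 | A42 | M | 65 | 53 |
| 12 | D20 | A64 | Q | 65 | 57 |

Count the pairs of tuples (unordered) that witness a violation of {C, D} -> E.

3

(C=M, D=77): violating pairs (2,5) — 1 pair.
(C=M, D=65): violating pairs (3,11), (10,11) — 2 pairs.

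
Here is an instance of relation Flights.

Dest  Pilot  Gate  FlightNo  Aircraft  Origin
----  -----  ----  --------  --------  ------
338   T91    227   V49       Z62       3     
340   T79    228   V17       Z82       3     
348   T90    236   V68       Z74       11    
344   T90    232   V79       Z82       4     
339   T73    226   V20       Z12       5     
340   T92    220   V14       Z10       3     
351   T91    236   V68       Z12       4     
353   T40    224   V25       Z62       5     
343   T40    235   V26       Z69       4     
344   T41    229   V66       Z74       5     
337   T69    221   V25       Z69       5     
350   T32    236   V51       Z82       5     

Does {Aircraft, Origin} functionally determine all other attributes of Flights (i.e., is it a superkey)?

Yes

All 12 rows have distinct {Aircraft, Origin} values, so {Aircraft, Origin} → (all attributes) holds and {Aircraft, Origin} is a superkey.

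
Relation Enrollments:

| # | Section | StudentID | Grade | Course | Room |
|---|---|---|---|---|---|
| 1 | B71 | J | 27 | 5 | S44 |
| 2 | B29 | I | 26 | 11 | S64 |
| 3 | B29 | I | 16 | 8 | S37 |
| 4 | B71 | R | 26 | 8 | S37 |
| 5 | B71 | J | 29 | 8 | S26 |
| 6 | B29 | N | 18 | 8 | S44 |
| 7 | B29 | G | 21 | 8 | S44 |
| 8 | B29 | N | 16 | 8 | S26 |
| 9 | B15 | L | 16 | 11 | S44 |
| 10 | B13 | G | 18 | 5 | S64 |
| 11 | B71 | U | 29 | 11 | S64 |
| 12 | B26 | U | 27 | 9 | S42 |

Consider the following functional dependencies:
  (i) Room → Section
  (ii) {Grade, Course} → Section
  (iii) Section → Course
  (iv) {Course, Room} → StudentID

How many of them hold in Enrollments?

(i) Room → Section: Room=S44: rows 1, 6, 7, 9 → Section takes values {B71, B29, B15} — violation; Room=S64: rows 2, 10, 11 → Section takes values {B29, B13, B71} — violation; Room=S37: rows 3, 4 → Section takes values {B29, B71} — violation; Room=S26: rows 5, 8 → Section takes values {B71, B29} — violation — fails.
(ii) {Grade, Course} → Section: every LHS value maps to a single RHS value — holds.
(iii) Section → Course: Section=B71: rows 1, 4, 5, 11 → Course takes values {5, 8, 11} — violation; Section=B29: rows 2, 3, 6, 7, 8 → Course takes values {11, 8} — violation — fails.
(iv) {Course, Room} → StudentID: (Course=11, Room=S64): rows 2, 11 → StudentID takes values {I, U} — violation; (Course=8, Room=S37): rows 3, 4 → StudentID takes values {I, R} — violation; (Course=8, Room=S26): rows 5, 8 → StudentID takes values {J, N} — violation; (Course=8, Room=S44): rows 6, 7 → StudentID takes values {N, G} — violation — fails.
1 of the 4 dependencies holds.

1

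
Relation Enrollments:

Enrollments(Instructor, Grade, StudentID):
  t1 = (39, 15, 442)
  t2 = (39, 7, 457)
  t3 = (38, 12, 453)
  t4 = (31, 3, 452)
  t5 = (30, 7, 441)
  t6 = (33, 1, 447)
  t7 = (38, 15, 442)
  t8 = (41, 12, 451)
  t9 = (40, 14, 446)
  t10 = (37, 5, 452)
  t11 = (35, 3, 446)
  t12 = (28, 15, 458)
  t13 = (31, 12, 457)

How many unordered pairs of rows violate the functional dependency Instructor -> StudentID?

Instructor=39: violating pairs (1,2) — 1 pair.
Instructor=38: violating pairs (3,7) — 1 pair.
Instructor=31: violating pairs (4,13) — 1 pair.

3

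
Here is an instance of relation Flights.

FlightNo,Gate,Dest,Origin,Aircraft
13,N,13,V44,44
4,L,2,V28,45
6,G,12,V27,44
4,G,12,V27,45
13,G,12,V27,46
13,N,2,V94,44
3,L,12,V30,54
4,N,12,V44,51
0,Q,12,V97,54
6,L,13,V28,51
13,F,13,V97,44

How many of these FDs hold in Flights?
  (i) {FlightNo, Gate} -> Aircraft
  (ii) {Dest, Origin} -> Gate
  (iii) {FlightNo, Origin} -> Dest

(i) {FlightNo, Gate} -> Aircraft: every LHS value maps to a single RHS value — holds.
(ii) {Dest, Origin} -> Gate: every LHS value maps to a single RHS value — holds.
(iii) {FlightNo, Origin} -> Dest: every LHS value maps to a single RHS value — holds.
3 of the 3 dependencies hold.

3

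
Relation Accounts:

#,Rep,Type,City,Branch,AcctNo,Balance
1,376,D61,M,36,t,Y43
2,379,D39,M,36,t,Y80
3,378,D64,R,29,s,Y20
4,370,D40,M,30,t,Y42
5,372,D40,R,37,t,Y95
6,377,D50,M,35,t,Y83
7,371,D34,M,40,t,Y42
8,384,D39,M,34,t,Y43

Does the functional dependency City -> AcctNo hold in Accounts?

City=M: rows 1, 2, 4, 6, 7, 8 → AcctNo = t, t, t, t, t, t ✓
City=R: rows 3, 5 → AcctNo takes values {s, t} — violation
Two rows agree on City but differ on AcctNo, so City -> AcctNo does not hold.

No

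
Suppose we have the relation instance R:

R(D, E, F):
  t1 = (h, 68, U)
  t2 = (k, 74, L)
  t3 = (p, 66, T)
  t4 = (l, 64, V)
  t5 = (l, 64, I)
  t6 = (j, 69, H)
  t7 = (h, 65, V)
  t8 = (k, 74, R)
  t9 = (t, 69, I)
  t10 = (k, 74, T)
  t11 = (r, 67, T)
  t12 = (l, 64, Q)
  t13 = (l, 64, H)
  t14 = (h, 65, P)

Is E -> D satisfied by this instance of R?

No

E=68: row 1 → D = h ✓
E=74: rows 2, 8, 10 → D = k, k, k ✓
E=66: row 3 → D = p ✓
E=64: rows 4, 5, 12, 13 → D = l, l, l, l ✓
E=69: rows 6, 9 → D takes values {j, t} — violation
E=65: rows 7, 14 → D = h, h ✓
E=67: row 11 → D = r ✓
Two rows agree on E but differ on D, so E -> D does not hold.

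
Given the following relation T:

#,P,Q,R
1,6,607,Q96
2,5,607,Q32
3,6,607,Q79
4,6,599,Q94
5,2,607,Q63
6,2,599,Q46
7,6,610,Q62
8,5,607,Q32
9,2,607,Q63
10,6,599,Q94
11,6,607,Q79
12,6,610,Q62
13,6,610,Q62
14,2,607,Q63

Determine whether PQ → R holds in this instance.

(P=6, Q=607): rows 1, 3, 11 → R takes values {Q96, Q79} — violation
(P=5, Q=607): rows 2, 8 → R = Q32, Q32 ✓
(P=6, Q=599): rows 4, 10 → R = Q94, Q94 ✓
(P=2, Q=607): rows 5, 9, 14 → R = Q63, Q63, Q63 ✓
(P=2, Q=599): row 6 → R = Q46 ✓
(P=6, Q=610): rows 7, 12, 13 → R = Q62, Q62, Q62 ✓
Two rows agree on PQ but differ on R, so PQ → R does not hold.

No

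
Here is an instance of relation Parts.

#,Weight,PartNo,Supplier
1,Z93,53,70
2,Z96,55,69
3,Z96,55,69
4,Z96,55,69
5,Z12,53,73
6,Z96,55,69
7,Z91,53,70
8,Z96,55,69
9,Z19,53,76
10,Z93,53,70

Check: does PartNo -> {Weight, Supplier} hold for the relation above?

No

PartNo=53: rows 1, 5, 7, 9, 10 → {Weight,Supplier} takes values {(Z93, 70), (Z12, 73), (Z91, 70), (Z19, 76)} — violation
PartNo=55: rows 2, 3, 4, 6, 8 → {Weight,Supplier} = (Z96, 69), (Z96, 69), (Z96, 69), (Z96, 69), (Z96, 69) ✓
Two rows agree on PartNo but differ on {Weight, Supplier}, so PartNo -> {Weight, Supplier} does not hold.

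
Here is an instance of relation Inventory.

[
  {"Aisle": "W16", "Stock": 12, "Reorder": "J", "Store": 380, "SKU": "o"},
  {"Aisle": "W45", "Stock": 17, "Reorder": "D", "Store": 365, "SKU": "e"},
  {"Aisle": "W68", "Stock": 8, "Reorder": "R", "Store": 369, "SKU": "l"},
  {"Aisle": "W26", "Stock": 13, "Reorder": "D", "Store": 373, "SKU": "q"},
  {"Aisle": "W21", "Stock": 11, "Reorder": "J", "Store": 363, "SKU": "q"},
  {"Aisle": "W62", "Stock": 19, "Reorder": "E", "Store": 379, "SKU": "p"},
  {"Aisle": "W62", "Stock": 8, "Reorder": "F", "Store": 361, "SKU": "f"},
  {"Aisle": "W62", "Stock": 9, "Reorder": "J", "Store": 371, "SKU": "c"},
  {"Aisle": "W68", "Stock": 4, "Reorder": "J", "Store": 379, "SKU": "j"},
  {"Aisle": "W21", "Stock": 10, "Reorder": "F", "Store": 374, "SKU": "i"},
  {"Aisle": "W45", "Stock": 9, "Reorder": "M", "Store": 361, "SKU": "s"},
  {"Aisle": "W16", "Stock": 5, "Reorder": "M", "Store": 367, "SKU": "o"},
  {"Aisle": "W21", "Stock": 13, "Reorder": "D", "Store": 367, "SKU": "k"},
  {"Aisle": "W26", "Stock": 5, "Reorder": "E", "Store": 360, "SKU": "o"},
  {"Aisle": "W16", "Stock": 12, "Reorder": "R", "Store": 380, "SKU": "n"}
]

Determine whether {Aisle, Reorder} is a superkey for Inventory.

Yes

All 15 rows have distinct {Aisle, Reorder} values, so {Aisle, Reorder} → (all attributes) holds and {Aisle, Reorder} is a superkey.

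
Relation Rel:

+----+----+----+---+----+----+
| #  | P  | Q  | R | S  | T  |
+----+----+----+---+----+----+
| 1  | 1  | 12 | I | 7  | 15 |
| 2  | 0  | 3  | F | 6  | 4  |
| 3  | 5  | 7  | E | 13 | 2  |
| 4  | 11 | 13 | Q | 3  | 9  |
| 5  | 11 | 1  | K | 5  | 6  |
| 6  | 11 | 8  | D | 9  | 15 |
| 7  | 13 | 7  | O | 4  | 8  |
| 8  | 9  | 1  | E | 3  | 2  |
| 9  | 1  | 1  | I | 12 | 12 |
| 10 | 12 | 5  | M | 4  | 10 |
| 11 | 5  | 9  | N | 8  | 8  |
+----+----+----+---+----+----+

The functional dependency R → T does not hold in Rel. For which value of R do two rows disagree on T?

I

R=I: rows 1, 9 → T takes values {15, 12} — violation
R=F: row 2 → T = 4 ✓
R=E: rows 3, 8 → T = 2, 2 ✓
R=Q: row 4 → T = 9 ✓
R=K: row 5 → T = 6 ✓
R=D: row 6 → T = 15 ✓
R=O: row 7 → T = 8 ✓
R=M: row 10 → T = 10 ✓
R=N: row 11 → T = 8 ✓
The only R value with inconsistent T is R=I.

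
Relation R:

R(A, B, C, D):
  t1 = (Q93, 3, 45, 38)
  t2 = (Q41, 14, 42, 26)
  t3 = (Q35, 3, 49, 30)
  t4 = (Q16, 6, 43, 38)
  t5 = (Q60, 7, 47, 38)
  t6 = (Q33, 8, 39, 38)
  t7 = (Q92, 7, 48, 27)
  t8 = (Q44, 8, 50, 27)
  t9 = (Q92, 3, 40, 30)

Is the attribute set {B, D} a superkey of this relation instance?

Rows 3 and 9 have the same {B, D} value (B=3, D=30) but are distinct tuples, so {B, D} does not determine every attribute — not a superkey.

No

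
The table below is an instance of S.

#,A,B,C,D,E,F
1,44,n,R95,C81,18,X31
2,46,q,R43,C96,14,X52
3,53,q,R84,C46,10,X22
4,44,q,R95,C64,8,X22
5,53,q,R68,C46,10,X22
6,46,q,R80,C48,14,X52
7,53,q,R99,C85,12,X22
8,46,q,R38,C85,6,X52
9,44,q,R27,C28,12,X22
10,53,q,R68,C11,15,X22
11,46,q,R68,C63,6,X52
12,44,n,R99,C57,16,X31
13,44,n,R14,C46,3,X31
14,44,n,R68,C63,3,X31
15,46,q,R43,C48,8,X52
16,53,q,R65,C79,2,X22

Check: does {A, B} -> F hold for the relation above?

(A=44, B=n): rows 1, 12, 13, 14 → F = X31, X31, X31, X31 ✓
(A=46, B=q): rows 2, 6, 8, 11, 15 → F = X52, X52, X52, X52, X52 ✓
(A=53, B=q): rows 3, 5, 7, 10, 16 → F = X22, X22, X22, X22, X22 ✓
(A=44, B=q): rows 4, 9 → F = X22, X22 ✓
Every {A, B} value is associated with a single F value, so {A, B} -> F holds.

Yes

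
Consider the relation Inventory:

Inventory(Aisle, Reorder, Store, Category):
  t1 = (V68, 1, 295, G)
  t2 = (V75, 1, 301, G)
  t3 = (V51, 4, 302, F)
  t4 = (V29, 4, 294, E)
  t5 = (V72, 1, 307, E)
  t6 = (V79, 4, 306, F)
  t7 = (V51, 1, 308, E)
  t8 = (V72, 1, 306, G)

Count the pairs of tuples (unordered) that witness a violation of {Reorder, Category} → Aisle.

5

(Reorder=1, Category=G): violating pairs (1,2), (1,8), (2,8) — 3 pairs.
(Reorder=4, Category=F): violating pairs (3,6) — 1 pair.
(Reorder=1, Category=E): violating pairs (5,7) — 1 pair.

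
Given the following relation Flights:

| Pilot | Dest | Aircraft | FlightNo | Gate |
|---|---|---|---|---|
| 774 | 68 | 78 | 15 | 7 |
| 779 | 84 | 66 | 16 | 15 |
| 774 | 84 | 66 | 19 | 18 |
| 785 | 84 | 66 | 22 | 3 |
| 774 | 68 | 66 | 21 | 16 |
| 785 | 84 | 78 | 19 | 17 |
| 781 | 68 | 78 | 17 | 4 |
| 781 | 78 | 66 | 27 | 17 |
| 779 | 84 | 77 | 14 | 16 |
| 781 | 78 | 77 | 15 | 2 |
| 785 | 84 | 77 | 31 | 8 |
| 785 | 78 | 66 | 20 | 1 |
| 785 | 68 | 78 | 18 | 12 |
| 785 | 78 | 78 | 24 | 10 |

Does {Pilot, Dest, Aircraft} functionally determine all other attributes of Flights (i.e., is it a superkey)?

All 14 rows have distinct {Pilot, Dest, Aircraft} values, so {Pilot, Dest, Aircraft} → (all attributes) holds and {Pilot, Dest, Aircraft} is a superkey.

Yes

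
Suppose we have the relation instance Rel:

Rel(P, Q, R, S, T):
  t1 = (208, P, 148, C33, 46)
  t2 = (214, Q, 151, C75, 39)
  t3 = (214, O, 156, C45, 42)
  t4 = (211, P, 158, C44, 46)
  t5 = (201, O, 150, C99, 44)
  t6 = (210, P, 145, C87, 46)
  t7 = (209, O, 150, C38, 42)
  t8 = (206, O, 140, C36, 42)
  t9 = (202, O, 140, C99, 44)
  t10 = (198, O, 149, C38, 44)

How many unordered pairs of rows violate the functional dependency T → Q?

0

T=46: all 3 rows agree on Q — 0 pairs.
T=42: all 3 rows agree on Q — 0 pairs.
T=44: all 3 rows agree on Q — 0 pairs.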